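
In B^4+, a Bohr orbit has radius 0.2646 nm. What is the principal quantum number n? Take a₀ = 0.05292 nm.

r_n = n²a₀/Z ⇒ n² = rZ/a₀ = 0.2646 × 5 / 0.05292 ≈ 25.00
n = 5

5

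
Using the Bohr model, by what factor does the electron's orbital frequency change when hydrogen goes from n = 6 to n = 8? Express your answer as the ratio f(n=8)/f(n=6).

f ∝ Z^2 · n^-3; with Z fixed, f ∝ n^-3.
f(n=8)/f(n=6) = (8/6)^-3 = 27/64

27/64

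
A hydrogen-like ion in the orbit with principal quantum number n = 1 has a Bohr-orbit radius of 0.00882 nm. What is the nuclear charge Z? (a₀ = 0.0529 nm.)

6

r_n = n²a₀/Z ⇒ Z = n²a₀/r = 1² × 0.0529 / 0.00882 ≈ 6.00
Z = 6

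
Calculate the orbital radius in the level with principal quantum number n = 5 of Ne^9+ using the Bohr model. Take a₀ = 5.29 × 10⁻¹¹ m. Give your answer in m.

1.32 × 10⁻¹⁰ m

r_n = n²a₀/Z = 5² × 5.29 × 10⁻¹¹ / 10
    = 25 × 5.29 × 10⁻¹¹ / 10 = 1.32 × 10⁻¹⁰ m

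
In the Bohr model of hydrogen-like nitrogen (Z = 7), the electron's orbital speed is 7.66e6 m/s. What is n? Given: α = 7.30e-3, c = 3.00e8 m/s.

v_n = Zαc/n ⇒ n = Zαc/v = 7 × 0.00730 × 3.00e8 / 7.66e6 ≈ 2.00
n = 2

2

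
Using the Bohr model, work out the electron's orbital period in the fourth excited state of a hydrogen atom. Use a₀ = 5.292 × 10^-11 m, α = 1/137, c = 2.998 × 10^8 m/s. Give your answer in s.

r = n²a₀/Z = 5²·5.292 × 10^-11/1 = 1.323 × 10^-9 m
v = Zαc/n = 1·0.007299·2.998 × 10^8/5 = 4.377 × 10^5 m/s
T = 2πr/v = 1.899 × 10^-14 s

1.899 × 10^-14 s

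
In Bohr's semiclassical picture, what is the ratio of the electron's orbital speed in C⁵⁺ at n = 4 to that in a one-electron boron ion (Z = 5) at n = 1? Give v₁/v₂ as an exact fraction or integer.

3/10

v ∝ Z^1 · n^-1
v₁/v₂ = (6/5)^1 · (4/1)^-1 = 3/10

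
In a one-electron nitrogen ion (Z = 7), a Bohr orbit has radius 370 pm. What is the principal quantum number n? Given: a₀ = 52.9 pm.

7

r_n = n²a₀/Z ⇒ n² = rZ/a₀ = 370 × 7 / 52.9 ≈ 48.96
n = 7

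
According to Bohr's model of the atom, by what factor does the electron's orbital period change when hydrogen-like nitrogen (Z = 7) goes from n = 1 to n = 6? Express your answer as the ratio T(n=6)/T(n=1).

T ∝ Z^-2 · n^3; with Z fixed, T ∝ n^3.
T(n=6)/T(n=1) = (6/1)^3 = 216

216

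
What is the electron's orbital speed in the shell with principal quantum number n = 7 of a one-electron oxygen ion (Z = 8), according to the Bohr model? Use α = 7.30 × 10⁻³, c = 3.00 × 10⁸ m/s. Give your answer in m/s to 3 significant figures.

v_n = Zαc/n = 8 × 0.00730 × 3.00 × 10⁸ / 7
    = 2.50 × 10⁶ m/s

2.50 × 10⁶ m/s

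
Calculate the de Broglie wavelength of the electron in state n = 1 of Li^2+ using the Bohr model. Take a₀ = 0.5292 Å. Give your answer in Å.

1.108 Å

The Bohr quantisation condition is nλ = 2πr_n.
r_n = n²a₀/Z = 0.1764 Å
λ = 2πr_n/n = 2π·0.1764/1 = 1.108 Å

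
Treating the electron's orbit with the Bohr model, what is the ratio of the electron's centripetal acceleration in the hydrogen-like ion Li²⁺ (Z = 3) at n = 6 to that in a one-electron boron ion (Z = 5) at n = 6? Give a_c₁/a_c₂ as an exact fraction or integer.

a_c ∝ Z^3 · n^-4
a_c₁/a_c₂ = (3/5)^3 · (6/6)^-4 = 27/125

27/125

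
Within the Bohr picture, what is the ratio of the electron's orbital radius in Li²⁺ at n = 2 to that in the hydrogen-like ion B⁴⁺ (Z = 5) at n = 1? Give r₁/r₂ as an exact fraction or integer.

20/3

r ∝ Z^-1 · n^2
r₁/r₂ = (3/5)^-1 · (2/1)^2 = 20/3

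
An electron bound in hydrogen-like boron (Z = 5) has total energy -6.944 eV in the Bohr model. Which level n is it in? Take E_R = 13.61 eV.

7

E_n = −E_R Z²/n² ⇒ n² = E_R Z²/(−E_n) = 13.61 × 5² / 6.944 ≈ 49.00
n = 7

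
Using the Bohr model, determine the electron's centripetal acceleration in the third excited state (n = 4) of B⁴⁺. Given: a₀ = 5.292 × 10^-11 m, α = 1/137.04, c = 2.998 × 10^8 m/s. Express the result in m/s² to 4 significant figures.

4.416 × 10^22 m/s²

r = n²a₀/Z = 1.693 × 10^-10 m, v = Zαc/n = 2.735 × 10^6 m/s
a = v²/r = (2.735 × 10^6)² / 1.693 × 10^-10 = 4.416 × 10^22 m/s²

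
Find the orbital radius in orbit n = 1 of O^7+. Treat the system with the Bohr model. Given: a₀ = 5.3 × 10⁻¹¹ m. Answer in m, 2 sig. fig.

r_n = n²a₀/Z = 1² × 5.3 × 10⁻¹¹ / 8
    = 1 × 5.3 × 10⁻¹¹ / 8 = 6.6 × 10⁻¹² m

6.6 × 10⁻¹² m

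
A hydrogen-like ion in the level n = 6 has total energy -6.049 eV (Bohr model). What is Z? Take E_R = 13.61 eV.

4

E_n = −E_R Z²/n² ⇒ Z² = −E_n n²/E_R = 6.049 × 6² / 13.61 ≈ 16.00
Z = 4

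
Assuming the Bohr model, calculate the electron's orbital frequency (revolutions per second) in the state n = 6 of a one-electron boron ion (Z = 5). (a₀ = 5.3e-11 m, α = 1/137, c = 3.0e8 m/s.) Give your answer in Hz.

r = n²a₀/Z = 3.8e-10 m, v = Zαc/n = 1.8e6 m/s
f = v/(2πr) = 7.6e14 Hz

7.6e14 Hz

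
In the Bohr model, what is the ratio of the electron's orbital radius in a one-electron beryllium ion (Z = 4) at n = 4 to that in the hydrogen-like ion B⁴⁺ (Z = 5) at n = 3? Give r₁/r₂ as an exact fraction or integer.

20/9

r ∝ Z^-1 · n^2
r₁/r₂ = (4/5)^-1 · (4/3)^2 = 20/9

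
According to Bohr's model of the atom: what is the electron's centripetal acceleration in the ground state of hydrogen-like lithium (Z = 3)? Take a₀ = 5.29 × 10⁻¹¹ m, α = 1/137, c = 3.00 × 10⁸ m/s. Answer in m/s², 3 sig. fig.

r = n²a₀/Z = 1.76 × 10⁻¹¹ m, v = Zαc/n = 6.57 × 10⁶ m/s
a = v²/r = (6.57 × 10⁶)² / 1.76 × 10⁻¹¹ = 2.45 × 10²⁴ m/s²

2.45 × 10²⁴ m/s²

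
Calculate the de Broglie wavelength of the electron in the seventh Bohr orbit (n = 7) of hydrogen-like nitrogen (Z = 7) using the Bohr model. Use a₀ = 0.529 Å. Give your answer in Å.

3.32 Å

The Bohr quantisation condition is nλ = 2πr_n.
r_n = n²a₀/Z = 3.70 Å
λ = 2πr_n/n = 2π·3.70/7 = 3.32 Å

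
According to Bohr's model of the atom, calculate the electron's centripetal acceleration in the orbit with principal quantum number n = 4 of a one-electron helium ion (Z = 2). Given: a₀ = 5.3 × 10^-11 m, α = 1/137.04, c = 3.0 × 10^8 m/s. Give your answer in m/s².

2.8 × 10^21 m/s²

r = n²a₀/Z = 4.2 × 10^-10 m, v = Zαc/n = 1.1 × 10^6 m/s
a = v²/r = (1.1 × 10^6)² / 4.2 × 10^-10 = 2.8 × 10^21 m/s²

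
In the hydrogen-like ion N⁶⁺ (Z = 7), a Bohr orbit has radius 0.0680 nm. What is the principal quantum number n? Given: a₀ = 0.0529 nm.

r_n = n²a₀/Z ⇒ n² = rZ/a₀ = 0.0680 × 7 / 0.0529 ≈ 9.00
n = 3

3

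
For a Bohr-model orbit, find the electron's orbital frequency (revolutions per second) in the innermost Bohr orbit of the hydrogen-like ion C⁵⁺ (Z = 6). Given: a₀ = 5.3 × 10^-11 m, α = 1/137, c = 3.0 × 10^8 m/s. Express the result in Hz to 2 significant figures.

2.4 × 10^17 Hz

r = n²a₀/Z = 8.8 × 10^-12 m, v = Zαc/n = 1.3 × 10^7 m/s
f = v/(2πr) = 2.4 × 10^17 Hz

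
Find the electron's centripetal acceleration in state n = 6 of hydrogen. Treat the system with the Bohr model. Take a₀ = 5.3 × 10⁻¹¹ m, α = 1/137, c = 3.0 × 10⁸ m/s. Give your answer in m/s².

r = n²a₀/Z = 1.9 × 10⁻⁹ m, v = Zαc/n = 3.6 × 10⁵ m/s
a = v²/r = (3.6 × 10⁵)² / 1.9 × 10⁻⁹ = 7.0 × 10¹⁹ m/s²

7.0 × 10¹⁹ m/s²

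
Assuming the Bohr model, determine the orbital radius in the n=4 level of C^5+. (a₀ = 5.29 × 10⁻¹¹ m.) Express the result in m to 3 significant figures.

r_n = n²a₀/Z = 4² × 5.29 × 10⁻¹¹ / 6
    = 16 × 5.29 × 10⁻¹¹ / 6 = 1.41 × 10⁻¹⁰ m

1.41 × 10⁻¹⁰ m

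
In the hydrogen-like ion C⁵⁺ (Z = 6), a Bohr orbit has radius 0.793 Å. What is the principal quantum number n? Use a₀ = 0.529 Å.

r_n = n²a₀/Z ⇒ n² = rZ/a₀ = 0.793 × 6 / 0.529 ≈ 8.99
n = 3

3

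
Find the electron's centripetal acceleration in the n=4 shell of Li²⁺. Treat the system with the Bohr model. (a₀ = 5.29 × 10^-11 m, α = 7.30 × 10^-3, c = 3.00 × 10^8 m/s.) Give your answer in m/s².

9.56 × 10^21 m/s²

r = n²a₀/Z = 2.82 × 10^-10 m, v = Zαc/n = 1.64 × 10^6 m/s
a = v²/r = (1.64 × 10^6)² / 2.82 × 10^-10 = 9.56 × 10^21 m/s²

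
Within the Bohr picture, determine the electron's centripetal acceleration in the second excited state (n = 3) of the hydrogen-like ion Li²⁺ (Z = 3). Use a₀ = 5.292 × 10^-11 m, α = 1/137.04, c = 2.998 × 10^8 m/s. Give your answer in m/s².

3.015 × 10^22 m/s²

r = n²a₀/Z = 1.588 × 10^-10 m, v = Zαc/n = 2.188 × 10^6 m/s
a = v²/r = (2.188 × 10^6)² / 1.588 × 10^-10 = 3.015 × 10^22 m/s²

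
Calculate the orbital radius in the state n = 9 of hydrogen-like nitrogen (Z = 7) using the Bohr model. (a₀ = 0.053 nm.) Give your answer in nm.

r_n = n²a₀/Z = 9² × 0.053 / 7
    = 81 × 0.053 / 7 = 0.61 nm

0.61 nm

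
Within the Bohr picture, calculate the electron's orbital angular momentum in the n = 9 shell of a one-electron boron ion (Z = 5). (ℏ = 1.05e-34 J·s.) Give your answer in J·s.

L_n = nℏ = 9 × 1.05e-34 = 9.45e-34 J·s

9.45e-34 J·s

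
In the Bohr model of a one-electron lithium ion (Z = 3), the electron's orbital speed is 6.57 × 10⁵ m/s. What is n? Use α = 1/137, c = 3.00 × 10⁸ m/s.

10

v_n = Zαc/n ⇒ n = Zαc/v = 3 × 0.00730 × 3.00 × 10⁸ / 6.57 × 10⁵ ≈ 10.00
n = 10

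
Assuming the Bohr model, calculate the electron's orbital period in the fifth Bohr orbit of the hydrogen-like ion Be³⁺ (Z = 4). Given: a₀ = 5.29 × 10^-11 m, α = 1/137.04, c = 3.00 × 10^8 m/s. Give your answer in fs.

1.19 fs

r = n²a₀/Z = 5²·5.29 × 10^-11/4 = 3.31 × 10^-10 m
v = Zαc/n = 4·0.00730·3.00 × 10^8/5 = 1.75 × 10^6 m/s
T = 2πr/v = 1.19 × 10^-15 s = 1.19 fs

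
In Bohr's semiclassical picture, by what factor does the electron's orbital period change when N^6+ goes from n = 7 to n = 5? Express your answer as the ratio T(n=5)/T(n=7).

125/343

T ∝ Z^-2 · n^3; with Z fixed, T ∝ n^3.
T(n=5)/T(n=7) = (5/7)^3 = 125/343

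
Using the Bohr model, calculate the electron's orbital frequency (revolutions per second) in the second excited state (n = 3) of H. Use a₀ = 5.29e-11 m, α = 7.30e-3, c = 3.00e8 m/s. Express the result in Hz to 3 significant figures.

r = n²a₀/Z = 4.76e-10 m, v = Zαc/n = 7.30e5 m/s
f = v/(2πr) = 2.44e14 Hz

2.44e14 Hz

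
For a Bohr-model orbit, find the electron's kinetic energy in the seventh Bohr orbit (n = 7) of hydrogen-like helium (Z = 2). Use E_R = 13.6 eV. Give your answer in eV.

For a Coulomb orbit the virial theorem gives K = −E_n.
E_n = −E_R·Z²/n², so K = E_R·Z²/n² = 13.6 × 2²/7² = 1.11 eV

1.11 eV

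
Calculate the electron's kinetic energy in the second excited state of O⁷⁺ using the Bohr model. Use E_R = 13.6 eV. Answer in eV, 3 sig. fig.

96.7 eV

For a Coulomb orbit the virial theorem gives K = −E_n.
E_n = −E_R·Z²/n², so K = E_R·Z²/n² = 13.6 × 8²/3² = 96.7 eV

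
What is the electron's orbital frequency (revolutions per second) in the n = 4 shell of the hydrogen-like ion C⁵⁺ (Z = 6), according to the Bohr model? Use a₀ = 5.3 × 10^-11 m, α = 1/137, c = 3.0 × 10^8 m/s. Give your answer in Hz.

3.7 × 10^15 Hz

r = n²a₀/Z = 1.4 × 10^-10 m, v = Zαc/n = 3.3 × 10^6 m/s
f = v/(2πr) = 3.7 × 10^15 Hz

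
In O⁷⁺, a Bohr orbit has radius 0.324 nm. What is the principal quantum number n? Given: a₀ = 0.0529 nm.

7

r_n = n²a₀/Z ⇒ n² = rZ/a₀ = 0.324 × 8 / 0.0529 ≈ 49.00
n = 7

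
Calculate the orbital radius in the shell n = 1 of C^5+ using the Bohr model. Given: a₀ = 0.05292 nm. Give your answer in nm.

r_n = n²a₀/Z = 1² × 0.05292 / 6
    = 1 × 0.05292 / 6 = 0.008820 nm

0.008820 nm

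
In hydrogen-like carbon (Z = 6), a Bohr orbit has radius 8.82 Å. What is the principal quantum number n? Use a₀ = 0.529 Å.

10

r_n = n²a₀/Z ⇒ n² = rZ/a₀ = 8.82 × 6 / 0.529 ≈ 100.04
n = 10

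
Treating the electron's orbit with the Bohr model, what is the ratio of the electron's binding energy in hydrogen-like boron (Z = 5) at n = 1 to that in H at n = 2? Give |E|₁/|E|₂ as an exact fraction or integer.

|E| ∝ Z^2 · n^-2
|E|₁/|E|₂ = (5/1)^2 · (1/2)^-2 = 100

100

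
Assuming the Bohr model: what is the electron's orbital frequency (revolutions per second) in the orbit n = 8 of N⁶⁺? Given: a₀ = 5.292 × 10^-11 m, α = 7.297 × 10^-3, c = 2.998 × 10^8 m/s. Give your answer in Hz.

6.297 × 10^14 Hz

r = n²a₀/Z = 4.838 × 10^-10 m, v = Zαc/n = 1.914 × 10^6 m/s
f = v/(2πr) = 6.297 × 10^14 Hz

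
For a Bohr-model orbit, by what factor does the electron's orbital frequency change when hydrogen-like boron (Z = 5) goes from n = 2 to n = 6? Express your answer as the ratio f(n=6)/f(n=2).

f ∝ Z^2 · n^-3; with Z fixed, f ∝ n^-3.
f(n=6)/f(n=2) = (6/2)^-3 = 1/27

1/27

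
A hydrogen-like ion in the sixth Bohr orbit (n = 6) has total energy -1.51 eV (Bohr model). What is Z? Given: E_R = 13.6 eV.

E_n = −E_R Z²/n² ⇒ Z² = −E_n n²/E_R = 1.51 × 6² / 13.6 ≈ 4.00
Z = 2

2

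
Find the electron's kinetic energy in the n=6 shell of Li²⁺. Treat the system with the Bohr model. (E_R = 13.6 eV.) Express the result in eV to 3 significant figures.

For a Coulomb orbit the virial theorem gives K = −E_n.
E_n = −E_R·Z²/n², so K = E_R·Z²/n² = 13.6 × 3²/6² = 3.40 eV

3.40 eV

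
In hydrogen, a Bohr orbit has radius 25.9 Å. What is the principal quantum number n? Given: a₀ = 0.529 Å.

r_n = n²a₀/Z ⇒ n² = rZ/a₀ = 25.9 × 1 / 0.529 ≈ 48.96
n = 7

7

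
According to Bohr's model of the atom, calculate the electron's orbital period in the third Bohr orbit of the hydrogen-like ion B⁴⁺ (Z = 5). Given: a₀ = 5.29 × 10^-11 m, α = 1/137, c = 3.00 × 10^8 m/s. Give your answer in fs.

0.164 fs

r = n²a₀/Z = 3²·5.29 × 10^-11/5 = 9.52 × 10^-11 m
v = Zαc/n = 5·0.00730·3.00 × 10^8/3 = 3.65 × 10^6 m/s
T = 2πr/v = 1.64 × 10^-16 s = 0.164 fs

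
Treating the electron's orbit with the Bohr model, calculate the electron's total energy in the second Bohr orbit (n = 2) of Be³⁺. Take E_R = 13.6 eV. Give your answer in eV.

E_n = −E_R·Z²/n² = −13.6 × 4²/2² = -54.4 eV

-54.4 eV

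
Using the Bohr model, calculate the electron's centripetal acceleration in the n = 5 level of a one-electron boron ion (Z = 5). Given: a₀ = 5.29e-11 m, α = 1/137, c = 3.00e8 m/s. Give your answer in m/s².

r = n²a₀/Z = 2.64e-10 m, v = Zαc/n = 2.19e6 m/s
a = v²/r = (2.19e6)² / 2.64e-10 = 1.81e22 m/s²

1.81e22 m/s²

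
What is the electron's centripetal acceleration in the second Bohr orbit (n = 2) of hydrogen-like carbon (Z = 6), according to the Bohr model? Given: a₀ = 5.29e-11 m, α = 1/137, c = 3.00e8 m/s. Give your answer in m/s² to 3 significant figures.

1.22e24 m/s²

r = n²a₀/Z = 3.53e-11 m, v = Zαc/n = 6.57e6 m/s
a = v²/r = (6.57e6)² / 3.53e-11 = 1.22e24 m/s²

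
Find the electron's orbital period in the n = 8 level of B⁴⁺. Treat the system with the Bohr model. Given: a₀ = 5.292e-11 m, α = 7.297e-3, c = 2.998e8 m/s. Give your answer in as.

3113 as

r = n²a₀/Z = 8²·5.292e-11/5 = 6.774e-10 m
v = Zαc/n = 5·0.007297·2.998e8/8 = 1.367e6 m/s
T = 2πr/v = 3.113e-15 s = 3113 as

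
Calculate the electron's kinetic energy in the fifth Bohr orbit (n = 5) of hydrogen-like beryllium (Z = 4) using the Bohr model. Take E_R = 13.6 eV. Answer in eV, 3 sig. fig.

8.70 eV

For a Coulomb orbit the virial theorem gives K = −E_n.
E_n = −E_R·Z²/n², so K = E_R·Z²/n² = 13.6 × 4²/5² = 8.70 eV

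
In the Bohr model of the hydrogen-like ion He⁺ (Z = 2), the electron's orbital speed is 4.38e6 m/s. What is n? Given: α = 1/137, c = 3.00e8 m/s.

1

v_n = Zαc/n ⇒ n = Zαc/v = 2 × 0.00730 × 3.00e8 / 4.38e6 ≈ 1.00
n = 1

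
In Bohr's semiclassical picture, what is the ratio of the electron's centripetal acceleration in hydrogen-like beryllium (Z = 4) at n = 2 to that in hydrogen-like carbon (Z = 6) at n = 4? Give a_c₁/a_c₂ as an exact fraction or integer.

128/27

a_c ∝ Z^3 · n^-4
a_c₁/a_c₂ = (4/6)^3 · (2/4)^-4 = 128/27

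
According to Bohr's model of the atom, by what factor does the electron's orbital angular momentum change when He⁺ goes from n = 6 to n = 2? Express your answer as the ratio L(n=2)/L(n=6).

1/3

L = nℏ depends only on n, so L ∝ n.
L(n=2)/L(n=6) = (2/6)^1 = 1/3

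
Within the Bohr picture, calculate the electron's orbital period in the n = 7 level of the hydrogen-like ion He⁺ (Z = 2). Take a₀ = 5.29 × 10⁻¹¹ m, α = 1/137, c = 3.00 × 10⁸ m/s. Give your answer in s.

1.30 × 10⁻¹⁴ s

r = n²a₀/Z = 7²·5.29 × 10⁻¹¹/2 = 1.30 × 10⁻⁹ m
v = Zαc/n = 2·0.00730·3.00 × 10⁸/7 = 6.26 × 10⁵ m/s
T = 2πr/v = 1.30 × 10⁻¹⁴ s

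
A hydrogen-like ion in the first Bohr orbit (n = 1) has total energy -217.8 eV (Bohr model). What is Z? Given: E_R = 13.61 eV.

4

E_n = −E_R Z²/n² ⇒ Z² = −E_n n²/E_R = 217.8 × 1² / 13.61 ≈ 16.00
Z = 4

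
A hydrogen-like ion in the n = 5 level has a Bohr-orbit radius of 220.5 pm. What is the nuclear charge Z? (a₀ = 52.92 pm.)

r_n = n²a₀/Z ⇒ Z = n²a₀/r = 5² × 52.92 / 220.5 ≈ 6.00
Z = 6

6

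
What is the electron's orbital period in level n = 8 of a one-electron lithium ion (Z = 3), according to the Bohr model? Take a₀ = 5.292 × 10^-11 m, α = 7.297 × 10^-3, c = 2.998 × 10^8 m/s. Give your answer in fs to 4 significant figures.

r = n²a₀/Z = 8²·5.292 × 10^-11/3 = 1.129 × 10^-9 m
v = Zαc/n = 3·0.007297·2.998 × 10^8/8 = 8.204 × 10^5 m/s
T = 2πr/v = 8.647 × 10^-15 s = 8.647 fs

8.647 fs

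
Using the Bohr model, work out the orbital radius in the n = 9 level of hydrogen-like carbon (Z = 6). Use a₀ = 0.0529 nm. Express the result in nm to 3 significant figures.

0.714 nm

r_n = n²a₀/Z = 9² × 0.0529 / 6
    = 81 × 0.0529 / 6 = 0.714 nm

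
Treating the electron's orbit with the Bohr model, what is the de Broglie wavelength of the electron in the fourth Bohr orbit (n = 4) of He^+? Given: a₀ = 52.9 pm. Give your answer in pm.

665 pm

The Bohr quantisation condition is nλ = 2πr_n.
r_n = n²a₀/Z = 423 pm
λ = 2πr_n/n = 2π·423/4 = 665 pm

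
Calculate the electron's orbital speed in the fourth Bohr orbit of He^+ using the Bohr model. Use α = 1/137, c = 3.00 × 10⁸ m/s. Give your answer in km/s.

v_n = Zαc/n = 2 × 0.00730 × 3.00 × 10⁸ / 4
    = 1090 km/s

1090 km/s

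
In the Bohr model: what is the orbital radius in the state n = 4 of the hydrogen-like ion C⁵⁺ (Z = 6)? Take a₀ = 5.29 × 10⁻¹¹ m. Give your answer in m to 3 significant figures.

r_n = n²a₀/Z = 4² × 5.29 × 10⁻¹¹ / 6
    = 16 × 5.29 × 10⁻¹¹ / 6 = 1.41 × 10⁻¹⁰ m

1.41 × 10⁻¹⁰ m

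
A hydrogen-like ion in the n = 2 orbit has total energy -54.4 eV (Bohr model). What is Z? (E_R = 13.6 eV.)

4

E_n = −E_R Z²/n² ⇒ Z² = −E_n n²/E_R = 54.4 × 2² / 13.6 ≈ 16.00
Z = 4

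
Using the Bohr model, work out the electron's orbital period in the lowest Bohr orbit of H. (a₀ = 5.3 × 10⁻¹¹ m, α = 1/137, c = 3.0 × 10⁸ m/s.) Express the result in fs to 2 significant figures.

r = n²a₀/Z = 1²·5.3 × 10⁻¹¹/1 = 5.3 × 10⁻¹¹ m
v = Zαc/n = 1·0.0073·3.0 × 10⁸/1 = 2.2 × 10⁶ m/s
T = 2πr/v = 1.5 × 10⁻¹⁶ s = 0.15 fs

0.15 fs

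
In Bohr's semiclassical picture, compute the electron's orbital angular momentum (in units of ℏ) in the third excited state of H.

L_n = nℏ, so L/ℏ = n = 4.

4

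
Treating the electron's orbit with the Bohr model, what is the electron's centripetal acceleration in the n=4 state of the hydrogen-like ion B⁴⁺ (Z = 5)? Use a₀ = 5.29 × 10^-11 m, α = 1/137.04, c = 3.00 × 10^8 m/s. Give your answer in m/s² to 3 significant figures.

4.42 × 10^22 m/s²

r = n²a₀/Z = 1.69 × 10^-10 m, v = Zαc/n = 2.74 × 10^6 m/s
a = v²/r = (2.74 × 10^6)² / 1.69 × 10^-10 = 4.42 × 10^22 m/s²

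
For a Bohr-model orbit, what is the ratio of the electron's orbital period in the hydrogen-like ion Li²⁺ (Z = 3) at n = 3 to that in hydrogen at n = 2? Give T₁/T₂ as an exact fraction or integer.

T ∝ Z^-2 · n^3
T₁/T₂ = (3/1)^-2 · (3/2)^3 = 3/8

3/8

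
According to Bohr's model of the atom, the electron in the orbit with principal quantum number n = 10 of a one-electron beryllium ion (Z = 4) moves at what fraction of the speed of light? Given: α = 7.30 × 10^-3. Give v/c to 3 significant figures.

v_n = Zαc/n, so v/c = Zα/n = 4 × 0.00730 / 10 = 0.00292

0.00292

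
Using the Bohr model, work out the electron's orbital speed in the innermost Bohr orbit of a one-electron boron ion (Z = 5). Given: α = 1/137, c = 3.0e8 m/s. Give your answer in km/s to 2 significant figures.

1.1e4 km/s

v_n = Zαc/n = 5 × 0.0073 × 3.0e8 / 1
    = 1.1e4 km/s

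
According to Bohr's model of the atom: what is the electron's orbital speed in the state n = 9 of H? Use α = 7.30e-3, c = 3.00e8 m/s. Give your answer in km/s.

243 km/s

v_n = Zαc/n = 1 × 0.00730 × 3.00e8 / 9
    = 243 km/s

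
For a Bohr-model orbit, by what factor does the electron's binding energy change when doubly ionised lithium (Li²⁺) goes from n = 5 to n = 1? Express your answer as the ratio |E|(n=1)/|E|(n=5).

25

|E| ∝ Z^2 · n^-2; with Z fixed, |E| ∝ n^-2.
|E|(n=1)/|E|(n=5) = (1/5)^-2 = 25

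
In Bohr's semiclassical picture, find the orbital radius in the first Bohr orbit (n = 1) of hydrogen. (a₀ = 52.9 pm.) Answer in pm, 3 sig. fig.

r_n = n²a₀/Z = 1² × 52.9 / 1
    = 1 × 52.9 / 1 = 52.9 pm

52.9 pm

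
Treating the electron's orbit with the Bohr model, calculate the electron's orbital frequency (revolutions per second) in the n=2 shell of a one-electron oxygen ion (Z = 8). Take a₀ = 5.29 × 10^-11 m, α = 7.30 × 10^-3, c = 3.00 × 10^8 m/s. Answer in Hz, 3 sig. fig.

r = n²a₀/Z = 2.65 × 10^-11 m, v = Zαc/n = 8.76 × 10^6 m/s
f = v/(2πr) = 5.27 × 10^16 Hz

5.27 × 10^16 Hz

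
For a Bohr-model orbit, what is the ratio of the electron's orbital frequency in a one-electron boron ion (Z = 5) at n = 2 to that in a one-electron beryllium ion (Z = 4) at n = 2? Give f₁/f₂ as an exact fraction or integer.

f ∝ Z^2 · n^-3
f₁/f₂ = (5/4)^2 · (2/2)^-3 = 25/16

25/16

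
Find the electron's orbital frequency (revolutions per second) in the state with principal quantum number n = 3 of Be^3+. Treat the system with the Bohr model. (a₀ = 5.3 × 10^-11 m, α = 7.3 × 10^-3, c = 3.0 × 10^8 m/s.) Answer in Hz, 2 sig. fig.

3.9 × 10^15 Hz

r = n²a₀/Z = 1.2 × 10^-10 m, v = Zαc/n = 2.9 × 10^6 m/s
f = v/(2πr) = 3.9 × 10^15 Hz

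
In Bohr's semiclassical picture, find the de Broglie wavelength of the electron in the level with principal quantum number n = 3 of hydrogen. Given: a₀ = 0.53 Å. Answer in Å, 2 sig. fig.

The Bohr quantisation condition is nλ = 2πr_n.
r_n = n²a₀/Z = 4.8 Å
λ = 2πr_n/n = 2π·4.8/3 = 10.0 Å

10.0 Å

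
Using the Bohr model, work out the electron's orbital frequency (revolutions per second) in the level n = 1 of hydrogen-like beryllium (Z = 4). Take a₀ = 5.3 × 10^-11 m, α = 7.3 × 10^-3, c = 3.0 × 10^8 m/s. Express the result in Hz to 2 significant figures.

r = n²a₀/Z = 1.3 × 10^-11 m, v = Zαc/n = 8.8 × 10^6 m/s
f = v/(2πr) = 1.1 × 10^17 Hz

1.1 × 10^17 Hz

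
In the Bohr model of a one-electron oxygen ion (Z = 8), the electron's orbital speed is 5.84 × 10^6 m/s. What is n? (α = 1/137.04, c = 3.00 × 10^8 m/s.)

3

v_n = Zαc/n ⇒ n = Zαc/v = 8 × 0.00730 × 3.00 × 10^8 / 5.84 × 10^6 ≈ 3.00
n = 3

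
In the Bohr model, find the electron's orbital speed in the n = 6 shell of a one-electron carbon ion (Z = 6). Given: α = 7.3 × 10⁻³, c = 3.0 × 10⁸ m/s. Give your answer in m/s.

v_n = Zαc/n = 6 × 0.0073 × 3.0 × 10⁸ / 6
    = 2.2 × 10⁶ m/s

2.2 × 10⁶ m/s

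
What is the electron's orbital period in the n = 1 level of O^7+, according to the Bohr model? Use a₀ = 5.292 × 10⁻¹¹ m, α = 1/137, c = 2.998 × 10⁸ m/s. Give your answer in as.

2.374 as

r = n²a₀/Z = 1²·5.292 × 10⁻¹¹/8 = 6.615 × 10⁻¹² m
v = Zαc/n = 8·0.007299·2.998 × 10⁸/1 = 1.751 × 10⁷ m/s
T = 2πr/v = 2.374 × 10⁻¹⁸ s = 2.374 as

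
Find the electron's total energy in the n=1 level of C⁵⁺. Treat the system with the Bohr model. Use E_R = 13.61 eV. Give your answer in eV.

-490.0 eV

E_n = −E_R·Z²/n² = −13.61 × 6²/1² = -490.0 eV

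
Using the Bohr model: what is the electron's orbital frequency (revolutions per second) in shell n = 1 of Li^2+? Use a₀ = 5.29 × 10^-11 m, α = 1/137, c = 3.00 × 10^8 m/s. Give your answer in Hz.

5.93 × 10^16 Hz

r = n²a₀/Z = 1.76 × 10^-11 m, v = Zαc/n = 6.57 × 10^6 m/s
f = v/(2πr) = 5.93 × 10^16 Hz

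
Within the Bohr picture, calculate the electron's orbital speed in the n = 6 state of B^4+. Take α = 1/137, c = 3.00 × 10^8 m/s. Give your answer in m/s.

v_n = Zαc/n = 5 × 0.00730 × 3.00 × 10^8 / 6
    = 1.82 × 10^6 m/s

1.82 × 10^6 m/s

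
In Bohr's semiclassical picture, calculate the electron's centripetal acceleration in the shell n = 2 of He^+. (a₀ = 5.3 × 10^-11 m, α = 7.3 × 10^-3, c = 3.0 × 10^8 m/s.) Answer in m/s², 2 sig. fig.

4.5 × 10^22 m/s²

r = n²a₀/Z = 1.1 × 10^-10 m, v = Zαc/n = 2.2 × 10^6 m/s
a = v²/r = (2.2 × 10^6)² / 1.1 × 10^-10 = 4.5 × 10^22 m/s²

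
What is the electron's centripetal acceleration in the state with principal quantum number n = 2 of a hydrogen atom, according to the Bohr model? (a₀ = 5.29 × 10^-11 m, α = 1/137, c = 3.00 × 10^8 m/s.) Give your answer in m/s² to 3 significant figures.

5.67 × 10^21 m/s²

r = n²a₀/Z = 2.12 × 10^-10 m, v = Zαc/n = 1.09 × 10^6 m/s
a = v²/r = (1.09 × 10^6)² / 2.12 × 10^-10 = 5.67 × 10^21 m/s²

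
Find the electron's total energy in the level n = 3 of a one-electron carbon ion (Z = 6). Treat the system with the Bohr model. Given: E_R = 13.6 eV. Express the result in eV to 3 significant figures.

E_n = −E_R·Z²/n² = −13.6 × 6²/3² = -54.4 eV

-54.4 eV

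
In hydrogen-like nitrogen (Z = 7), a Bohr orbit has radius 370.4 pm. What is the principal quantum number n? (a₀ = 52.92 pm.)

7

r_n = n²a₀/Z ⇒ n² = rZ/a₀ = 370.4 × 7 / 52.92 ≈ 48.99
n = 7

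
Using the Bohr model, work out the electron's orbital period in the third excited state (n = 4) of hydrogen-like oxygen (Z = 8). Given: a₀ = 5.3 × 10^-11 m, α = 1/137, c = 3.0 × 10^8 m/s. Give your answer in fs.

0.15 fs

r = n²a₀/Z = 4²·5.3 × 10^-11/8 = 1.1 × 10^-10 m
v = Zαc/n = 8·0.0073·3.0 × 10^8/4 = 4.4 × 10^6 m/s
T = 2πr/v = 1.5 × 10^-16 s = 0.15 fs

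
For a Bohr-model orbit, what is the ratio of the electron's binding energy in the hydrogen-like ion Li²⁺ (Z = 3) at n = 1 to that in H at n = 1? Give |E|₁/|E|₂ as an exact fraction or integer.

9

|E| ∝ Z^2 · n^-2
|E|₁/|E|₂ = (3/1)^2 · (1/1)^-2 = 9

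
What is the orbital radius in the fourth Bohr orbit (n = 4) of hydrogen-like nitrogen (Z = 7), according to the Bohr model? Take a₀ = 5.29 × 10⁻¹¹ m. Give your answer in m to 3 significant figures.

1.21 × 10⁻¹⁰ m

r_n = n²a₀/Z = 4² × 5.29 × 10⁻¹¹ / 7
    = 16 × 5.29 × 10⁻¹¹ / 7 = 1.21 × 10⁻¹⁰ m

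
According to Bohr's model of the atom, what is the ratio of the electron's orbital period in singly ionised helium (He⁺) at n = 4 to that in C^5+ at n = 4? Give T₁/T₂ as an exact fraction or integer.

T ∝ Z^-2 · n^3
T₁/T₂ = (2/6)^-2 · (4/4)^3 = 9

9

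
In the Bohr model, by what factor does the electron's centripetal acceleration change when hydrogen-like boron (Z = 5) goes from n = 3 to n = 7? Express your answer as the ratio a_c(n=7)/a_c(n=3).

81/2401

a_c ∝ Z^3 · n^-4; with Z fixed, a_c ∝ n^-4.
a_c(n=7)/a_c(n=3) = (7/3)^-4 = 81/2401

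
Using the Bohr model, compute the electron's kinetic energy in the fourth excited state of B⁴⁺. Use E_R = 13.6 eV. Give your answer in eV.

For a Coulomb orbit the virial theorem gives K = −E_n.
E_n = −E_R·Z²/n², so K = E_R·Z²/n² = 13.6 × 5²/5² = 13.6 eV

13.6 eV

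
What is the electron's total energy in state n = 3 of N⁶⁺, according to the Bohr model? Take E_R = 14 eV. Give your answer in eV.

E_n = −E_R·Z²/n² = −14 × 7²/3² = -76 eV

-76 eV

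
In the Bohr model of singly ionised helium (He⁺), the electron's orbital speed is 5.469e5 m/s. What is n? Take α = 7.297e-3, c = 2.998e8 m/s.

8

v_n = Zαc/n ⇒ n = Zαc/v = 2 × 0.007297 × 2.998e8 / 5.469e5 ≈ 8.00
n = 8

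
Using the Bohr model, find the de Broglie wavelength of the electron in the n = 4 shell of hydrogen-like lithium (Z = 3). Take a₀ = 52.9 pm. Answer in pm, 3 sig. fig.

443 pm

The Bohr quantisation condition is nλ = 2πr_n.
r_n = n²a₀/Z = 282 pm
λ = 2πr_n/n = 2π·282/4 = 443 pm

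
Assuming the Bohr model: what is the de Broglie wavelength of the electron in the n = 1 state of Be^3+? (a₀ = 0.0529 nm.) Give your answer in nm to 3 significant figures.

0.0831 nm

The Bohr quantisation condition is nλ = 2πr_n.
r_n = n²a₀/Z = 0.0132 nm
λ = 2πr_n/n = 2π·0.0132/1 = 0.0831 nm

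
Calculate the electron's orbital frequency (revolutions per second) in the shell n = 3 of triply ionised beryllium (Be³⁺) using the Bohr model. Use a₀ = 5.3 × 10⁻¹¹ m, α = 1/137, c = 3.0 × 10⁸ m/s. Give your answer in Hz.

r = n²a₀/Z = 1.2 × 10⁻¹⁰ m, v = Zαc/n = 2.9 × 10⁶ m/s
f = v/(2πr) = 3.9 × 10¹⁵ Hz

3.9 × 10¹⁵ Hz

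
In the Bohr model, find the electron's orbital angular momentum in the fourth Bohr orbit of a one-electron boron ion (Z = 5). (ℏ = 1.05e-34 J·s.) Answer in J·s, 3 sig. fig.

4.20e-34 J·s

L_n = nℏ = 4 × 1.05e-34 = 4.20e-34 J·s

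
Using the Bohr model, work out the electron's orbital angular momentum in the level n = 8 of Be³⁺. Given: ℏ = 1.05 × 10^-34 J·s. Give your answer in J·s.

L_n = nℏ = 8 × 1.05 × 10^-34 = 8.40 × 10^-34 J·s

8.40 × 10^-34 J·s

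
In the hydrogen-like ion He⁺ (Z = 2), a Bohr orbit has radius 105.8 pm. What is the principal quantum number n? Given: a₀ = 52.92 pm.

2

r_n = n²a₀/Z ⇒ n² = rZ/a₀ = 105.8 × 2 / 52.92 ≈ 4.00
n = 2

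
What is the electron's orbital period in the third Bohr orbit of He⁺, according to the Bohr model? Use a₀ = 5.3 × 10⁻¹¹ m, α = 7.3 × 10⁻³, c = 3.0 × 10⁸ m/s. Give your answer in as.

r = n²a₀/Z = 3²·5.3 × 10⁻¹¹/2 = 2.4 × 10⁻¹⁰ m
v = Zαc/n = 2·0.0073·3.0 × 10⁸/3 = 1.5 × 10⁶ m/s
T = 2πr/v = 1.0 × 10⁻¹⁵ s = 1000 as

1000 as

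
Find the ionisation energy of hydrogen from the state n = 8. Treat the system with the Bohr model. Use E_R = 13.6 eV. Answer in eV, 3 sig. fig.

0.212 eV

E_n = −E_R·Z²/n² = −13.6 × 1²/8² eV = -0.212 eV
Ionisation energy = −E_n = 0.212 eV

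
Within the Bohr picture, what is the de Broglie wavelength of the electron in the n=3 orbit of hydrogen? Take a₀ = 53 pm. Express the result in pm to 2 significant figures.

The Bohr quantisation condition is nλ = 2πr_n.
r_n = n²a₀/Z = 480 pm
λ = 2πr_n/n = 2π·480/3 = 1000 pm

1000 pm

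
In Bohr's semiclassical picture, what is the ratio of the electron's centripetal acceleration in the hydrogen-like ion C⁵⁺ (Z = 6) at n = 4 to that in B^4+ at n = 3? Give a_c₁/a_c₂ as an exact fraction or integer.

a_c ∝ Z^3 · n^-4
a_c₁/a_c₂ = (6/5)^3 · (4/3)^-4 = 2187/4000

2187/4000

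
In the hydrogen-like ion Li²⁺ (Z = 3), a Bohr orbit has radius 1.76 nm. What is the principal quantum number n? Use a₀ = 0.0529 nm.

10

r_n = n²a₀/Z ⇒ n² = rZ/a₀ = 1.76 × 3 / 0.0529 ≈ 99.81
n = 10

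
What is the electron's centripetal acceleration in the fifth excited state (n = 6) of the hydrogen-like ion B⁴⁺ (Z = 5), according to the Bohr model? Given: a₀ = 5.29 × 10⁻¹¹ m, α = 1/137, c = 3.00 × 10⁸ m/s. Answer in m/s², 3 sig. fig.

8.74 × 10²¹ m/s²

r = n²a₀/Z = 3.81 × 10⁻¹⁰ m, v = Zαc/n = 1.82 × 10⁶ m/s
a = v²/r = (1.82 × 10⁶)² / 3.81 × 10⁻¹⁰ = 8.74 × 10²¹ m/s²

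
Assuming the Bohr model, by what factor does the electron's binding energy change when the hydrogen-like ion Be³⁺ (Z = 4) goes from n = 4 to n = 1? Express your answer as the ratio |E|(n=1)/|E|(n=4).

16

|E| ∝ Z^2 · n^-2; with Z fixed, |E| ∝ n^-2.
|E|(n=1)/|E|(n=4) = (1/4)^-2 = 16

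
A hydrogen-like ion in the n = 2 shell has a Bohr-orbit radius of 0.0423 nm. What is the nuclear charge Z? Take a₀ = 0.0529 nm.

5

r_n = n²a₀/Z ⇒ Z = n²a₀/r = 2² × 0.0529 / 0.0423 ≈ 5.00
Z = 5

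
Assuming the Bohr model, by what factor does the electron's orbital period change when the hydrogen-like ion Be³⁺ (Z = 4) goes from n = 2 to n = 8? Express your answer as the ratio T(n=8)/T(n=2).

64

T ∝ Z^-2 · n^3; with Z fixed, T ∝ n^3.
T(n=8)/T(n=2) = (8/2)^3 = 64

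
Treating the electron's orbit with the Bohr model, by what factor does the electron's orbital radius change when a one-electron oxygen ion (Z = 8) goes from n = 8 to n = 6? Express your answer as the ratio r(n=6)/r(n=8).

9/16

r ∝ Z^-1 · n^2; with Z fixed, r ∝ n^2.
r(n=6)/r(n=8) = (6/8)^2 = 9/16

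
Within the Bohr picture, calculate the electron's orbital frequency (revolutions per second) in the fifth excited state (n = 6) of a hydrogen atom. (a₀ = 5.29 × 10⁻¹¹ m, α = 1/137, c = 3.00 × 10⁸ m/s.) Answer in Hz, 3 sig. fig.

3.05 × 10¹³ Hz

r = n²a₀/Z = 1.90 × 10⁻⁹ m, v = Zαc/n = 3.65 × 10⁵ m/s
f = v/(2πr) = 3.05 × 10¹³ Hz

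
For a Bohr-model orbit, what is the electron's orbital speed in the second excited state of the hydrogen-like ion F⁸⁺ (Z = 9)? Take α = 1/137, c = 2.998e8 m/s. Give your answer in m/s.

v_n = Zαc/n = 9 × 0.007299 × 2.998e8 / 3
    = 6.565e6 m/s

6.565e6 m/s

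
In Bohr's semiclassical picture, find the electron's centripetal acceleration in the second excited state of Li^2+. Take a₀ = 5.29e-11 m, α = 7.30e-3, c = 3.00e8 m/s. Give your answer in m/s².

r = n²a₀/Z = 1.59e-10 m, v = Zαc/n = 2.19e6 m/s
a = v²/r = (2.19e6)² / 1.59e-10 = 3.02e22 m/s²

3.02e22 m/s²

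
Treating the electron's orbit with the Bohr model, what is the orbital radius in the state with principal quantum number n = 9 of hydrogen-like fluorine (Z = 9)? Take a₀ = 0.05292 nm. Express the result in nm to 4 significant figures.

r_n = n²a₀/Z = 9² × 0.05292 / 9
    = 81 × 0.05292 / 9 = 0.4763 nm

0.4763 nm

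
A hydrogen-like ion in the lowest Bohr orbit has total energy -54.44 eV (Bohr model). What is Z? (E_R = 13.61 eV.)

2

E_n = −E_R Z²/n² ⇒ Z² = −E_n n²/E_R = 54.44 × 1² / 13.61 ≈ 4.00
Z = 2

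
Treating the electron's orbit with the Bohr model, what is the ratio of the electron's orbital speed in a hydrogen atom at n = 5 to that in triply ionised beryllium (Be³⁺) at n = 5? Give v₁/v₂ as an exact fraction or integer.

1/4

v ∝ Z^1 · n^-1
v₁/v₂ = (1/4)^1 · (5/5)^-1 = 1/4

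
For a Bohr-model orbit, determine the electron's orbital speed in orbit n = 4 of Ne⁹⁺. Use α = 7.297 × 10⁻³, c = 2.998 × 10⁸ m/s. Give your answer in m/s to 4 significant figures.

v_n = Zαc/n = 10 × 0.007297 × 2.998 × 10⁸ / 4
    = 5.469 × 10⁶ m/s

5.469 × 10⁶ m/s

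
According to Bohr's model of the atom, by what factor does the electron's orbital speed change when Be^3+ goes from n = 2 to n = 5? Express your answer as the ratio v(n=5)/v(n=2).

v ∝ Z^1 · n^-1; with Z fixed, v ∝ n^-1.
v(n=5)/v(n=2) = (5/2)^-1 = 2/5

2/5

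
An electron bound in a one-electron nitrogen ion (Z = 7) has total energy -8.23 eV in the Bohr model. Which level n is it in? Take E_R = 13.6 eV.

9

E_n = −E_R Z²/n² ⇒ n² = E_R Z²/(−E_n) = 13.6 × 7² / 8.23 ≈ 80.97
n = 9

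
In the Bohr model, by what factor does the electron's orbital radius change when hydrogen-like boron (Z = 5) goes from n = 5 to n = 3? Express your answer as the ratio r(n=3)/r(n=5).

r ∝ Z^-1 · n^2; with Z fixed, r ∝ n^2.
r(n=3)/r(n=5) = (3/5)^2 = 9/25

9/25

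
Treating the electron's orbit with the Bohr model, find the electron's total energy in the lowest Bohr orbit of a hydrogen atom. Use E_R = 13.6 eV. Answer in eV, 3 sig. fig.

-13.6 eV

E_n = −E_R·Z²/n² = −13.6 × 1²/1² = -13.6 eV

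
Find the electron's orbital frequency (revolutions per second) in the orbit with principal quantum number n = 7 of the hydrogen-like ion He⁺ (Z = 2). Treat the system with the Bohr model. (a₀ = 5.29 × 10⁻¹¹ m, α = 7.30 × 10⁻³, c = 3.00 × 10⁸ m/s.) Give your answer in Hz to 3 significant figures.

7.68 × 10¹³ Hz

r = n²a₀/Z = 1.30 × 10⁻⁹ m, v = Zαc/n = 6.26 × 10⁵ m/s
f = v/(2πr) = 7.68 × 10¹³ Hz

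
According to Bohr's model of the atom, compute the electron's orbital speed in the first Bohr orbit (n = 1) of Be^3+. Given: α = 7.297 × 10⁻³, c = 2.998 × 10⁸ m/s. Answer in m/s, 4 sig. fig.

8.751 × 10⁶ m/s

v_n = Zαc/n = 4 × 0.007297 × 2.998 × 10⁸ / 1
    = 8.751 × 10⁶ m/s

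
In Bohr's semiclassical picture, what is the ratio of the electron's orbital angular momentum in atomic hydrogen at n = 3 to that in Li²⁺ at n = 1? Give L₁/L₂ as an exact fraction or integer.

3

L = nℏ is independent of Z.
L₁/L₂ = n₁/n₂ = 3/1 = 3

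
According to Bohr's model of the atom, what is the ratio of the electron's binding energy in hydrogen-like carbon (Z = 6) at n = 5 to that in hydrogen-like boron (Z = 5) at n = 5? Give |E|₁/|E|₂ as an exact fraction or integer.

|E| ∝ Z^2 · n^-2
|E|₁/|E|₂ = (6/5)^2 · (5/5)^-2 = 36/25

36/25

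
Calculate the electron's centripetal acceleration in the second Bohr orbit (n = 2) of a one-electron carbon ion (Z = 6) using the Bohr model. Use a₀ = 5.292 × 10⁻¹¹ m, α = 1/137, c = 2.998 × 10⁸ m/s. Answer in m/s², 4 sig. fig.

r = n²a₀/Z = 3.528 × 10⁻¹¹ m, v = Zαc/n = 6.565 × 10⁶ m/s
a = v²/r = (6.565 × 10⁶)² / 3.528 × 10⁻¹¹ = 1.222 × 10²⁴ m/s²

1.222 × 10²⁴ m/s²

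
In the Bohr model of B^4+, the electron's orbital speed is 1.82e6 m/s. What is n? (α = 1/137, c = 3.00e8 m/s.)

6

v_n = Zαc/n ⇒ n = Zαc/v = 5 × 0.00730 × 3.00e8 / 1.82e6 ≈ 6.02
n = 6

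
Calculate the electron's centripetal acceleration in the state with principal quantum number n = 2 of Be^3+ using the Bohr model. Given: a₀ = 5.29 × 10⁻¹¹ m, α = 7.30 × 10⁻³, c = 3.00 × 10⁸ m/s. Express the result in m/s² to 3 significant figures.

r = n²a₀/Z = 5.29 × 10⁻¹¹ m, v = Zαc/n = 4.38 × 10⁶ m/s
a = v²/r = (4.38 × 10⁶)² / 5.29 × 10⁻¹¹ = 3.63 × 10²³ m/s²

3.63 × 10²³ m/s²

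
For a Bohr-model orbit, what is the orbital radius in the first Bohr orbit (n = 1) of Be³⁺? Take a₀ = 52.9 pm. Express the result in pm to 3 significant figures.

13.2 pm

r_n = n²a₀/Z = 1² × 52.9 / 4
    = 1 × 52.9 / 4 = 13.2 pm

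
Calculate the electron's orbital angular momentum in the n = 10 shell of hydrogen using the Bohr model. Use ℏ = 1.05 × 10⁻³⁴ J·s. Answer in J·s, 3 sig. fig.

L_n = nℏ = 10 × 1.05 × 10⁻³⁴ = 1.05 × 10⁻³³ J·s

1.05 × 10⁻³³ J·s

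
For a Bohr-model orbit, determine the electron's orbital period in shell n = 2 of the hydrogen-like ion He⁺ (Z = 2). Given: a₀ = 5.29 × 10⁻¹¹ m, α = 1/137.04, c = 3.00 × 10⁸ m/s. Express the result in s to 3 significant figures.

r = n²a₀/Z = 2²·5.29 × 10⁻¹¹/2 = 1.06 × 10⁻¹⁰ m
v = Zαc/n = 2·0.00730·3.00 × 10⁸/2 = 2.19 × 10⁶ m/s
T = 2πr/v = 3.04 × 10⁻¹⁶ s

3.04 × 10⁻¹⁶ s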